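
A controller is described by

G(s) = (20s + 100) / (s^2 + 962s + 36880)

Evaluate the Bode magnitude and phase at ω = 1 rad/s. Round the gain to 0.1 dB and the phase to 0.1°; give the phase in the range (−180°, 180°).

-51.2 dB, 9.8°

Substitute s = j1:
Numerator: 20(j1) + 100 = 100 + j20
Denominator: (j1)^2 + 962(j1) + 36880 = 36879 + j962
|N| = √(100² + 20²) ≈ 101.98, ∠N ≈ 11.31°
|D| = √(36879² + 962²) ≈ 36892, ∠D ≈ 1.49°
|G| = 101.98 / 36892 ≈ 0.0027643
Gain = 20 log₁₀(0.0027643) ≈ -51.17 dB
∠G = 11.31° − 1.49° = 9.82°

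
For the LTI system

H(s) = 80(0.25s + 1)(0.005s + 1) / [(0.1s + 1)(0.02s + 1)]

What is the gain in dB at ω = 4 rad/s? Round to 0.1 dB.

At ω = 4 rad/s:
zero (1 + j4·0.25) = 1 + j1 → |·| ≈ 1.4142, ∠ ≈ 45.00°
zero (1 + j4·0.005) = 1 + j0.02 → |·| ≈ 1.0002, ∠ ≈ 1.15°
pole (1 + j4·0.1) = 1 + j0.4 → |·| ≈ 1.077, ∠ ≈ 21.80°
pole (1 + j4·0.02) = 1 + j0.08 → |·| ≈ 1.0032, ∠ ≈ 4.57°
|H| = 80 · 1.4142 · 1.0002 / (1.077 · 1.0032) ≈ 104.73
Gain = 20 log₁₀(104.73) ≈ 40.40 dB

40.4 dB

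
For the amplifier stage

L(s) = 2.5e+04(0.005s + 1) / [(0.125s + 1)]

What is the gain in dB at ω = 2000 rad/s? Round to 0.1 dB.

60.0 dB

At ω = 2000 rad/s:
zero (1 + j2000·0.005) = 1 + j10 → |·| ≈ 10.05, ∠ ≈ 84.29°
pole (1 + j2000·0.125) = 1 + j250 → |·| ≈ 250, ∠ ≈ 89.77°
|L| = 2.5e+04 · 10.05 / (250) ≈ 1005
Gain = 20 log₁₀(1005) ≈ 60.04 dB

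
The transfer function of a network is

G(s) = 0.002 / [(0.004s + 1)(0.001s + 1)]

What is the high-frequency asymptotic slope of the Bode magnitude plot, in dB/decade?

-40 dB/decade

Each pole contributes −20 dB/decade at high frequency; each zero contributes +20 dB/decade.
Net: 0 zero(s) − 2 pole(s) → -40 dB/decade.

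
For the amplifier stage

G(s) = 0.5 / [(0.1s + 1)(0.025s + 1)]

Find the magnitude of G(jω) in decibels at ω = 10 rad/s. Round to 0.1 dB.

-9.3 dB

At ω = 10 rad/s:
pole (1 + j10·0.1) = 1 + j1 → |·| ≈ 1.4142, ∠ ≈ 45.00°
pole (1 + j10·0.025) = 1 + j0.25 → |·| ≈ 1.0308, ∠ ≈ 14.04°
|G| = 0.5 · 1 / (1.4142 · 1.0308) ≈ 0.34299
Gain = 20 log₁₀(0.34299) ≈ -9.29 dB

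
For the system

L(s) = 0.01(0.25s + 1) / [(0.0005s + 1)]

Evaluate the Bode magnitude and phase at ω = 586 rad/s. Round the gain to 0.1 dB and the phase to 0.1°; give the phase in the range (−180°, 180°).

3.0 dB, 73.3°

At ω = 586 rad/s:
zero (1 + j586·0.25) = 1 + j146.5 → |·| ≈ 146.5, ∠ ≈ 89.61°
pole (1 + j586·0.0005) = 1 + j0.293 → |·| ≈ 1.042, ∠ ≈ 16.33°
|L| = 0.01 · 146.5 / (1.042) ≈ 1.406
Gain = 20 log₁₀(1.406) ≈ 2.96 dB
∠L = (89.61°) − (16.33°) = 73.28°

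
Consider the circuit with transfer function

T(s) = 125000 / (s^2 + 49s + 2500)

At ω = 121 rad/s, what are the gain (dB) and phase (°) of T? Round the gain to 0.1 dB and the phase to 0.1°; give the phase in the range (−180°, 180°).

19.3 dB, -154.0°

At s = jω = j121:
quadratic: (j121)² + 49·j121 + 2500 = -12141 + j5929 → |·| ≈ 13511, ∠ ≈ 153.97°
|T| = 125000 / 13511 ≈ 9.2517
Gain = 20 log₁₀(9.2517) ≈ 19.32 dB
∠T = 0.00° − 153.97° = -153.97°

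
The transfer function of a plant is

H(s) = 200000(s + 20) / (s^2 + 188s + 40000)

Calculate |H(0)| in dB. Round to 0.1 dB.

40.0 dB

H(0) = 200000·20 / 40000 = 100
20 log₁₀(100) ≈ 40.00 dB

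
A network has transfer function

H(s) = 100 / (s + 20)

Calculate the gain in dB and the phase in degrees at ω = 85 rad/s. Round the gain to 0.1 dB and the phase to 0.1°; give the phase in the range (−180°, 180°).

Substitute s = j85:
Numerator: 100 = 100 + j0
Denominator: (j85) + 20 = 20 + j85
|N| = √(100² + 0²) ≈ 100, ∠N ≈ 0.00°
|D| = √(20² + 85²) ≈ 87.321, ∠D ≈ 76.76°
|H| = 100 / 87.321 ≈ 1.1452
Gain = 20 log₁₀(1.1452) ≈ 1.18 dB
∠H = 0.00° − 76.76° = -76.76°

1.2 dB, -76.8°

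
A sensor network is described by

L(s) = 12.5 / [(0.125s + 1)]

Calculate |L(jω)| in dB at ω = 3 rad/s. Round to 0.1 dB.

At ω = 3 rad/s:
pole (1 + j3·0.125) = 1 + j0.375 → |·| ≈ 1.068, ∠ ≈ 20.56°
|L| = 12.5 · 1 / (1.068) ≈ 11.704
Gain = 20 log₁₀(11.704) ≈ 21.37 dB

21.4 dB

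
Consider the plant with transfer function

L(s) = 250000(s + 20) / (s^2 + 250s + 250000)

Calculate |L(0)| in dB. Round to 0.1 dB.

L(0) = 250000·20 / 250000 = 20
20 log₁₀(20) ≈ 26.02 dB

26.0 dB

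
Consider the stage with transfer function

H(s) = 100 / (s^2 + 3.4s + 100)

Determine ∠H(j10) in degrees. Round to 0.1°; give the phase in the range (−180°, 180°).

At s = jω = j10:
quadratic: (j10)² + 3.4·j10 + 100 = 0 + j34 → |·| ≈ 34, ∠ ≈ 90.00°
∠H = 0.00° − 90.00° = -90.00°

-90.0°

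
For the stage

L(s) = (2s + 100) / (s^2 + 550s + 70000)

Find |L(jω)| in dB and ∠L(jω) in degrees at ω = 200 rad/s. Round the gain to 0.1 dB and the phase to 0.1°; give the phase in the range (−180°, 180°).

-48.8 dB, 1.2°

Substitute s = j200:
Numerator: 2(j200) + 100 = 100 + j400
Denominator: (j200)^2 + 550(j200) + 70000 = 30000 + j110000
|N| = √(100² + 400²) ≈ 412.31, ∠N ≈ 75.96°
|D| = √(30000² + 110000²) ≈ 1.1402e+05, ∠D ≈ 74.74°
|L| = 412.31 / 1.1402e+05 ≈ 0.0036161
Gain = 20 log₁₀(0.0036161) ≈ -48.84 dB
∠L = 75.96° − 74.74° = 1.22°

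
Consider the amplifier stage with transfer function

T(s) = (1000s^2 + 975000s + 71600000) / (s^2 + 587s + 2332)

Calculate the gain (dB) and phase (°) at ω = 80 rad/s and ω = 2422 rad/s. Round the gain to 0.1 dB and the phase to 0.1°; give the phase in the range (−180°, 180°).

ω = 80: 66.7 dB, -44.8°; ω = 2422: 60.3 dB, -8.5°

Substitute s = j80:
Numerator: 1000(j80)^2 + 975000(j80) + 71600000 = 65200000 + j78000000
Denominator: (j80)^2 + 587(j80) + 2332 = -4068 + j46960
|N| = √(65200000² + 78000000²) ≈ 1.0166e+08, ∠N ≈ 50.11°
|D| = √(4068² + 46960²) ≈ 47136, ∠D ≈ 94.95°
|T| = 1.0166e+08 / 47136 ≈ 2156.7
Gain = 20 log₁₀(2156.7) ≈ 66.68 dB
∠T = 50.11° − 94.95° = -44.84°

Substitute s = j2422:
Numerator: 1000(j2422)^2 + 975000(j2422) + 71600000 = -5794484000 + j2361450000
Denominator: (j2422)^2 + 587(j2422) + 2332 = -5863752 + j1421714
|N| = √(5794484000² + 2361450000²) ≈ 6.2572e+09, ∠N ≈ 157.83°
|D| = √(5863752² + 1421714²) ≈ 6.0336e+06, ∠D ≈ 166.37°
|T| = 6.2572e+09 / 6.0336e+06 ≈ 1037.1
Gain = 20 log₁₀(1037.1) ≈ 60.32 dB
∠T = 157.83° − 166.37° = -8.54°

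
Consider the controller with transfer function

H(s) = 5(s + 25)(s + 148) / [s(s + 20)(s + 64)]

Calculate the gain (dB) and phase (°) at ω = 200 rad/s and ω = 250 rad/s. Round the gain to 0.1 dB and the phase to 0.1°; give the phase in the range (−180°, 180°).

At s = jω = j200:
zero (s+25): 25 + j200 → |·| = √(25²+200²) = √40625 ≈ 201.56, ∠ = arctan(200/25) ≈ 82.87°
zero (s+148): 148 + j200 → |·| = √(148²+200²) = √61904 ≈ 248.81, ∠ = arctan(200/148) ≈ 53.50°
pole (s+20): 20 + j200 → |·| = √(20²+200²) = √40400 ≈ 201, ∠ = arctan(200/20) ≈ 84.29°
pole (s+64): 64 + j200 → |·| = √(64²+200²) = √44096 ≈ 209.99, ∠ = arctan(200/64) ≈ 72.26°
pole at origin: |s| = 200, ∠ = 90.00° (in denominator)
|H| = 5 · 50150 / 8.4416e+06 ≈ 0.029704
Gain = 20 log₁₀(0.029704) ≈ -30.54 dB
∠H = 136.37° − 246.55° = -110.18°

At s = jω = j250:
zero (s+25): 25 + j250 → |·| = √(25²+250²) = √63125 ≈ 251.25, ∠ = arctan(250/25) ≈ 84.29°
zero (s+148): 148 + j250 → |·| = √(148²+250²) = √84404 ≈ 290.52, ∠ = arctan(250/148) ≈ 59.37°
pole (s+20): 20 + j250 → |·| = √(20²+250²) = √62900 ≈ 250.8, ∠ = arctan(250/20) ≈ 85.43°
pole (s+64): 64 + j250 → |·| = √(64²+250²) = √66596 ≈ 258.06, ∠ = arctan(250/64) ≈ 75.64°
pole at origin: |s| = 250, ∠ = 90.00° (in denominator)
|H| = 5 · 72993 / 1.618e+07 ≈ 0.022557
Gain = 20 log₁₀(0.022557) ≈ -32.93 dB
∠H = 143.66° − 251.07° = -107.41°

ω = 200: -30.5 dB, -110.2°; ω = 250: -32.9 dB, -107.4°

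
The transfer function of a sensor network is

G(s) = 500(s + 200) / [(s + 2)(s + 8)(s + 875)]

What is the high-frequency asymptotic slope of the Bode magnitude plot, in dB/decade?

-40 dB/decade

Each pole contributes −20 dB/decade at high frequency; each zero contributes +20 dB/decade.
Net: 1 zero(s) − 3 pole(s) → -40 dB/decade.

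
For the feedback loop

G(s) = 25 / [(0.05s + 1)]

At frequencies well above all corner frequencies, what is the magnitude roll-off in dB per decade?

-20 dB/decade

Each pole contributes −20 dB/decade at high frequency; each zero contributes +20 dB/decade.
Net: 0 zero(s) − 1 pole(s) → -20 dB/decade.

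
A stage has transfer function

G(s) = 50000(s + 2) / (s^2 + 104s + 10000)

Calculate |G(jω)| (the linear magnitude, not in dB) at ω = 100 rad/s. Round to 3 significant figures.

At s = jω = j100:
zero (s+2): 2 + j100 → |·| = √(2²+100²) = √10004 ≈ 100.02, ∠ = arctan(100/2) ≈ 88.85°
quadratic: (j100)² + 104·j100 + 10000 = 0 + j10400 → |·| ≈ 10400, ∠ ≈ 90.00°
|G| = 50000 · 100.02 / 10400 ≈ 480.87

481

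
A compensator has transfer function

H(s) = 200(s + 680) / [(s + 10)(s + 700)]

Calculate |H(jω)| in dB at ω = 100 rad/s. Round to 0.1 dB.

At s = jω = j100:
zero (s+680): 680 + j100 → |·| = √(680²+100²) = √472400 ≈ 687.31, ∠ = arctan(100/680) ≈ 8.37°
pole (s+10): 10 + j100 → |·| = √(10²+100²) = √10100 ≈ 100.5, ∠ = arctan(100/10) ≈ 84.29°
pole (s+700): 700 + j100 → |·| = √(700²+100²) = √500000 ≈ 707.11, ∠ = arctan(100/700) ≈ 8.13°
|H| = 200 · 687.31 / 71065 ≈ 1.9343
Gain = 20 log₁₀(1.9343) ≈ 5.73 dB

5.7 dB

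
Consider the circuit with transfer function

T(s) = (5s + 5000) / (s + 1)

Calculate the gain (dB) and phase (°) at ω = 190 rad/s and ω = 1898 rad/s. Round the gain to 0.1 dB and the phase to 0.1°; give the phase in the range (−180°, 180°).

ω = 190: 28.6 dB, -78.9°; ω = 1898: 15.0 dB, -27.8°

Substitute s = j190:
Numerator: 5(j190) + 5000 = 5000 + j950
Denominator: (j190) + 1 = 1 + j190
|N| = √(5000² + 950²) ≈ 5089.4, ∠N ≈ 10.76°
|D| = √(1² + 190²) ≈ 190, ∠D ≈ 89.70°
|T| = 5089.4 / 190 ≈ 26.786
Gain = 20 log₁₀(26.786) ≈ 28.56 dB
∠T = 10.76° − 89.70° = -78.94°

Substitute s = j1898:
Numerator: 5(j1898) + 5000 = 5000 + j9490
Denominator: (j1898) + 1 = 1 + j1898
|N| = √(5000² + 9490²) ≈ 10727, ∠N ≈ 62.22°
|D| = √(1² + 1898²) ≈ 1898, ∠D ≈ 89.97°
|T| = 10727 / 1898 ≈ 5.6517
Gain = 20 log₁₀(5.6517) ≈ 15.04 dB
∠T = 62.22° − 89.97° = -27.75°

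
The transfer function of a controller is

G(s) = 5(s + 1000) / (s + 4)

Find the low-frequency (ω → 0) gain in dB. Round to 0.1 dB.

61.9 dB

G(0) = 5·1000 / (4) = 1250
20 log₁₀(1250) ≈ 61.94 dB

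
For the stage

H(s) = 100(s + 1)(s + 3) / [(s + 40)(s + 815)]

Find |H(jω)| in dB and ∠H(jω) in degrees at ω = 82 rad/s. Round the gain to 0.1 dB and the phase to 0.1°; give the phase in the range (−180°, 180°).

At s = jω = j82:
zero (s+1): 1 + j82 → |·| = √(1²+82²) = √6725 ≈ 82.006, ∠ = arctan(82/1) ≈ 89.30°
zero (s+3): 3 + j82 → |·| = √(3²+82²) = √6733 ≈ 82.055, ∠ = arctan(82/3) ≈ 87.90°
pole (s+40): 40 + j82 → |·| = √(40²+82²) = √8324 ≈ 91.236, ∠ = arctan(82/40) ≈ 64.00°
pole (s+815): 815 + j82 → |·| = √(815²+82²) = √670949 ≈ 819.11, ∠ = arctan(82/815) ≈ 5.75°
|H| = 100 · 6729 / 74732 ≈ 9.0042
Gain = 20 log₁₀(9.0042) ≈ 19.09 dB
∠H = 177.20° − 69.75° = 107.45°

19.1 dB, 107.5°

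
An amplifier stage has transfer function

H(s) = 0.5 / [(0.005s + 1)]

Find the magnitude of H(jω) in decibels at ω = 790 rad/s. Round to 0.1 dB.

At ω = 790 rad/s:
pole (1 + j790·0.005) = 1 + j3.95 → |·| ≈ 4.0746, ∠ ≈ 75.79°
|H| = 0.5 · 1 / (4.0746) ≈ 0.12271
Gain = 20 log₁₀(0.12271) ≈ -18.22 dB

-18.2 dB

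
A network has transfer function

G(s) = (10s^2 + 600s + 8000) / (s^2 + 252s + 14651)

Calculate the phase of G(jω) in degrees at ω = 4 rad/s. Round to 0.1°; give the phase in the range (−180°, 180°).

13.1°

Substitute s = j4:
Numerator: 10(j4)^2 + 600(j4) + 8000 = 7840 + j2400
Denominator: (j4)^2 + 252(j4) + 14651 = 14635 + j1008
|N| = √(7840² + 2400²) ≈ 8199.1, ∠N ≈ 17.02°
|D| = √(14635² + 1008²) ≈ 14670, ∠D ≈ 3.94°
∠G = 17.02° − 3.94° = 13.08°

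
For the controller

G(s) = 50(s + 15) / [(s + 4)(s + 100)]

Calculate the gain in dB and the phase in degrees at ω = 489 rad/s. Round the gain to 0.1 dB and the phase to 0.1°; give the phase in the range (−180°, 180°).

At s = jω = j489:
zero (s+15): 15 + j489 → |·| = √(15²+489²) = √239346 ≈ 489.23, ∠ = arctan(489/15) ≈ 88.24°
pole (s+4): 4 + j489 → |·| = √(4²+489²) = √239137 ≈ 489.02, ∠ = arctan(489/4) ≈ 89.53°
pole (s+100): 100 + j489 → |·| = √(100²+489²) = √249121 ≈ 499.12, ∠ = arctan(489/100) ≈ 78.44°
|G| = 50 · 489.23 / 2.4408e+05 ≈ 0.10022
Gain = 20 log₁₀(0.10022) ≈ -19.98 dB
∠G = 88.24° − 167.97° = -79.73°

-20.0 dB, -79.7°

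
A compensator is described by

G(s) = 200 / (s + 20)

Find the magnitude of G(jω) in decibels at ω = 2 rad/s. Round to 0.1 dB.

Substitute s = j2:
Numerator: 200 = 200 + j0
Denominator: (j2) + 20 = 20 + j2
|N| = √(200² + 0²) ≈ 200, ∠N ≈ 0.00°
|D| = √(20² + 2²) ≈ 20.1, ∠D ≈ 5.71°
|G| = 200 / 20.1 ≈ 9.9502
Gain = 20 log₁₀(9.9502) ≈ 19.96 dB

20.0 dB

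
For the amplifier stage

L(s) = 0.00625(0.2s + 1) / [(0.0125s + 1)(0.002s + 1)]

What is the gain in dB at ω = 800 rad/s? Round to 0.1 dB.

-25.6 dB

At ω = 800 rad/s:
zero (1 + j800·0.2) = 1 + j160 → |·| ≈ 160, ∠ ≈ 89.64°
pole (1 + j800·0.0125) = 1 + j10 → |·| ≈ 10.05, ∠ ≈ 84.29°
pole (1 + j800·0.002) = 1 + j1.6 → |·| ≈ 1.8868, ∠ ≈ 57.99°
|L| = 0.00625 · 160 / (10.05 · 1.8868) ≈ 0.052736
Gain = 20 log₁₀(0.052736) ≈ -25.56 dB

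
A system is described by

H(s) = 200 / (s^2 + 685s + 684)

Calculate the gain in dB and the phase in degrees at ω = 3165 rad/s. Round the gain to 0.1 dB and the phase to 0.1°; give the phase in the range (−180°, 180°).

-94.2 dB, -167.8°

Substitute s = j3165:
Numerator: 200 = 200 + j0
Denominator: (j3165)^2 + 685(j3165) + 684 = -10016541 + j2168025
|N| = √(200² + 0²) ≈ 200, ∠N ≈ 0.00°
|D| = √(10016541² + 2168025²) ≈ 1.0248e+07, ∠D ≈ 167.79°
|H| = 200 / 1.0248e+07 ≈ 1.9516e-05
Gain = 20 log₁₀(1.9516e-05) ≈ -94.19 dB
∠H = 0.00° − 167.79° = -167.79°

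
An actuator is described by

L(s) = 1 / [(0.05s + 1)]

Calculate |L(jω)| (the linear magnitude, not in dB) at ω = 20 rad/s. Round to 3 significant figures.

0.707

At ω = 20 rad/s:
pole (1 + j20·0.05) = 1 + j1 → |·| ≈ 1.4142, ∠ ≈ 45.00°
|L| = 1 · 1 / (1.4142) ≈ 0.70711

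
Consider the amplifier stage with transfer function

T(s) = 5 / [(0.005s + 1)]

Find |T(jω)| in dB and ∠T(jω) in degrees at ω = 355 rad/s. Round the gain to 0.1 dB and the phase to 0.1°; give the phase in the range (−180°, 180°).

At ω = 355 rad/s:
pole (1 + j355·0.005) = 1 + j1.775 → |·| ≈ 2.0373, ∠ ≈ 60.60°
|T| = 5 · 1 / (2.0373) ≈ 2.4542
Gain = 20 log₁₀(2.4542) ≈ 7.80 dB
∠T = (0°) − (60.60°) = -60.60°

7.8 dB, -60.6°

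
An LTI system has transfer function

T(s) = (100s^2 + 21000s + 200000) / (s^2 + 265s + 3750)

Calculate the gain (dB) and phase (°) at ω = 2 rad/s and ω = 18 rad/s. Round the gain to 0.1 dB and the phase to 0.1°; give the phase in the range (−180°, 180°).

ω = 2: 34.6 dB, 3.8°; ω = 18: 37.0 dB, 11.8°

Substitute s = j2:
Numerator: 100(j2)^2 + 21000(j2) + 200000 = 199600 + j42000
Denominator: (j2)^2 + 265(j2) + 3750 = 3746 + j530
|N| = √(199600² + 42000²) ≈ 2.0397e+05, ∠N ≈ 11.88°
|D| = √(3746² + 530²) ≈ 3783.3, ∠D ≈ 8.05°
|T| = 2.0397e+05 / 3783.3 ≈ 53.913
Gain = 20 log₁₀(53.913) ≈ 34.63 dB
∠T = 11.88° − 8.05° = 3.83°

Substitute s = j18:
Numerator: 100(j18)^2 + 21000(j18) + 200000 = 167600 + j378000
Denominator: (j18)^2 + 265(j18) + 3750 = 3426 + j4770
|N| = √(167600² + 378000²) ≈ 4.1349e+05, ∠N ≈ 66.09°
|D| = √(3426² + 4770²) ≈ 5872.9, ∠D ≈ 54.31°
|T| = 4.1349e+05 / 5872.9 ≈ 70.406
Gain = 20 log₁₀(70.406) ≈ 36.95 dB
∠T = 66.09° − 54.31° = 11.78°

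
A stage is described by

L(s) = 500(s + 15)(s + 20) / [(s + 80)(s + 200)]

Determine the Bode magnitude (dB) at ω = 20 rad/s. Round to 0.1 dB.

26.6 dB

At s = jω = j20:
zero (s+15): 15 + j20 → |·| = √(15²+20²) = √625 ≈ 25, ∠ = arctan(20/15) ≈ 53.13°
zero (s+20): 20 + j20 → |·| = √(20²+20²) = √800 ≈ 28.284, ∠ = arctan(20/20) ≈ 45.00°
pole (s+80): 80 + j20 → |·| = √(80²+20²) = √6800 ≈ 82.462, ∠ = arctan(20/80) ≈ 14.04°
pole (s+200): 200 + j20 → |·| = √(200²+20²) = √40400 ≈ 201, ∠ = arctan(20/200) ≈ 5.71°
|L| = 500 · 707.1 / 16575 ≈ 21.33
Gain = 20 log₁₀(21.33) ≈ 26.58 dB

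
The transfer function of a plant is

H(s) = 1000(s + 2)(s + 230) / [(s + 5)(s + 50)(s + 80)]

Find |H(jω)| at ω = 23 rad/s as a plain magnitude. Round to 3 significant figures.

49.5

At s = jω = j23:
zero (s+2): 2 + j23 → |·| = √(2²+23²) = √533 ≈ 23.087, ∠ = arctan(23/2) ≈ 85.03°
zero (s+230): 230 + j23 → |·| = √(230²+23²) = √53429 ≈ 231.15, ∠ = arctan(23/230) ≈ 5.71°
pole (s+5): 5 + j23 → |·| = √(5²+23²) = √554 ≈ 23.537, ∠ = arctan(23/5) ≈ 77.74°
pole (s+50): 50 + j23 → |·| = √(50²+23²) = √3029 ≈ 55.036, ∠ = arctan(23/50) ≈ 24.70°
pole (s+80): 80 + j23 → |·| = √(80²+23²) = √6929 ≈ 83.241, ∠ = arctan(23/80) ≈ 16.04°
|H| = 1000 · 5336.6 / 1.0783e+05 ≈ 49.491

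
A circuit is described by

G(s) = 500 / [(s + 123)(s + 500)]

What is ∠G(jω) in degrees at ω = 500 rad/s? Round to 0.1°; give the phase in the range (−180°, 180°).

-121.2°

At s = jω = j500:
pole (s+123): 123 + j500 → |·| = √(123²+500²) = √265129 ≈ 514.91, ∠ = arctan(500/123) ≈ 76.18°
pole (s+500): 500 + j500 → |·| = √(500²+500²) = √500000 ≈ 707.11, ∠ = arctan(500/500) ≈ 45.00°
∠G = 0.00° − 121.18° = -121.18°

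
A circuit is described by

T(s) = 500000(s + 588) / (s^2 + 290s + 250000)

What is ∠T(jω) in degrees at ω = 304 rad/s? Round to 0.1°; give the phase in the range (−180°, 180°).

At s = jω = j304:
zero (s+588): 588 + j304 → |·| = √(588²+304²) = √438160 ≈ 661.94, ∠ = arctan(304/588) ≈ 27.34°
quadratic: (j304)² + 290·j304 + 250000 = 157584 + j88160 → |·| ≈ 1.8057e+05, ∠ ≈ 29.22°
∠T = 27.34° − 29.22° = -1.88°

-1.9°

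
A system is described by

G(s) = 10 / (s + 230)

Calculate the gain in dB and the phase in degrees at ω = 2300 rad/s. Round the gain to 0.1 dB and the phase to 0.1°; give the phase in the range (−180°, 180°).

Substitute s = j2300:
Numerator: 10 = 10 + j0
Denominator: (j2300) + 230 = 230 + j2300
|N| = √(10² + 0²) ≈ 10, ∠N ≈ 0.00°
|D| = √(230² + 2300²) ≈ 2311.5, ∠D ≈ 84.29°
|G| = 10 / 2311.5 ≈ 0.0043262
Gain = 20 log₁₀(0.0043262) ≈ -47.28 dB
∠G = 0.00° − 84.29° = -84.29°

-47.3 dB, -84.3°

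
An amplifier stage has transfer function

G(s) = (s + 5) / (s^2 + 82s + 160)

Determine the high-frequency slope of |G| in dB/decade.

-20 dB/decade

Each pole contributes −20 dB/decade at high frequency; each zero contributes +20 dB/decade.
Net: 1 zero(s) − 2 pole(s) → -20 dB/decade.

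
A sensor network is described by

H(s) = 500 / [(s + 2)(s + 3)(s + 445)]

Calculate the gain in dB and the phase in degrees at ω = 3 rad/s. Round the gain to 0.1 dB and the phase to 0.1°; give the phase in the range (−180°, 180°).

-22.7 dB, -101.7°

At s = jω = j3:
pole (s+2): 2 + j3 → |·| = √(2²+3²) = √13 ≈ 3.6056, ∠ = arctan(3/2) ≈ 56.31°
pole (s+3): 3 + j3 → |·| = √(3²+3²) = √18 ≈ 4.2426, ∠ = arctan(3/3) ≈ 45.00°
pole (s+445): 445 + j3 → |·| = √(445²+3²) = √198034 ≈ 445.01, ∠ = arctan(3/445) ≈ 0.39°
|H| = 500 / 6807.4 ≈ 0.073449
Gain = 20 log₁₀(0.073449) ≈ -22.68 dB
∠H = 0.00° − 101.70° = -101.70°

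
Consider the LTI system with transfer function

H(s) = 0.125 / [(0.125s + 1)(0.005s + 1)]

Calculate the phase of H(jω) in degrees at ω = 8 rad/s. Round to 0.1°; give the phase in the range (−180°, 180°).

At ω = 8 rad/s:
pole (1 + j8·0.125) = 1 + j1 → |·| ≈ 1.4142, ∠ ≈ 45.00°
pole (1 + j8·0.005) = 1 + j0.04 → |·| ≈ 1.0008, ∠ ≈ 2.29°
∠H = (0°) − (45.00° + 2.29°) = -47.29°

-47.3°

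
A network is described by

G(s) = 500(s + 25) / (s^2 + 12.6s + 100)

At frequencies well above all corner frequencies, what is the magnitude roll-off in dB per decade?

Each pole contributes −20 dB/decade at high frequency; each zero contributes +20 dB/decade.
Net: 1 zero(s) − 2 pole(s) → -20 dB/decade.

-20 dB/decade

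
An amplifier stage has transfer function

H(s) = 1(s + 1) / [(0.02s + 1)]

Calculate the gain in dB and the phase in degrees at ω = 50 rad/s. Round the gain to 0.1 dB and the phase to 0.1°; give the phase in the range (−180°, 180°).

31.0 dB, 43.9°

At ω = 50 rad/s:
zero (1 + j50·1) = 1 + j50 → |·| ≈ 50.01, ∠ ≈ 88.85°
pole (1 + j50·0.02) = 1 + j1 → |·| ≈ 1.4142, ∠ ≈ 45.00°
|H| = 1 · 50.01 / (1.4142) ≈ 35.363
Gain = 20 log₁₀(35.363) ≈ 30.97 dB
∠H = (88.85°) − (45.00°) = 43.85°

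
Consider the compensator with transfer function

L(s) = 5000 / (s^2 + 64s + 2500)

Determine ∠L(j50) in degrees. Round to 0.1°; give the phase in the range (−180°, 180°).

At s = jω = j50:
quadratic: (j50)² + 64·j50 + 2500 = 0 + j3200 → |·| ≈ 3200, ∠ ≈ 90.00°
∠L = 0.00° − 90.00° = -90.00°

-90.0°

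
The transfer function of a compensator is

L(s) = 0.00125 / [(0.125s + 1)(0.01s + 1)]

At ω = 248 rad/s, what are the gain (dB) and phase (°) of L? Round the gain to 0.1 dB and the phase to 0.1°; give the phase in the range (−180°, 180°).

At ω = 248 rad/s:
pole (1 + j248·0.125) = 1 + j31 → |·| ≈ 31.016, ∠ ≈ 88.15°
pole (1 + j248·0.01) = 1 + j2.48 → |·| ≈ 2.674, ∠ ≈ 68.04°
|L| = 0.00125 · 1 / (31.016 · 2.674) ≈ 1.5072e-05
Gain = 20 log₁₀(1.5072e-05) ≈ -96.44 dB
∠L = (0°) − (88.15° + 68.04°) = -156.19°

-96.4 dB, -156.2°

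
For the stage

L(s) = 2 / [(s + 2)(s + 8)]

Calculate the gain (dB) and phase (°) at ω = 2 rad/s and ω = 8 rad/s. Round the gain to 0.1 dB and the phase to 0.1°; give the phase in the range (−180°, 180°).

ω = 2: -21.3 dB, -59.0°; ω = 8: -33.4 dB, -121.0°

At s = jω = j2:
pole (s+2): 2 + j2 → |·| = √(2²+2²) = √8 ≈ 2.8284, ∠ = arctan(2/2) ≈ 45.00°
pole (s+8): 8 + j2 → |·| = √(8²+2²) = √68 ≈ 8.2462, ∠ = arctan(2/8) ≈ 14.04°
|L| = 2 / 23.324 ≈ 0.085749
Gain = 20 log₁₀(0.085749) ≈ -21.34 dB
∠L = 0.00° − 59.04° = -59.04°

At s = jω = j8:
pole (s+2): 2 + j8 → |·| = √(2²+8²) = √68 ≈ 8.2462, ∠ = arctan(8/2) ≈ 75.96°
pole (s+8): 8 + j8 → |·| = √(8²+8²) = √128 ≈ 11.314, ∠ = arctan(8/8) ≈ 45.00°
|L| = 2 / 93.298 ≈ 0.021437
Gain = 20 log₁₀(0.021437) ≈ -33.38 dB
∠L = 0.00° − 120.96° = -120.96°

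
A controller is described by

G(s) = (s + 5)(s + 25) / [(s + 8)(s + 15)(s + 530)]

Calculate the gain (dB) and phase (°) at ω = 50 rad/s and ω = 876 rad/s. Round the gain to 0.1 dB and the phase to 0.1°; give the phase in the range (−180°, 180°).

ω = 50: -54.0 dB, -11.9°; ω = 876: -60.2 dB, -59.3°

At s = jω = j50:
zero (s+5): 5 + j50 → |·| = √(5²+50²) = √2525 ≈ 50.249, ∠ = arctan(50/5) ≈ 84.29°
zero (s+25): 25 + j50 → |·| = √(25²+50²) = √3125 ≈ 55.902, ∠ = arctan(50/25) ≈ 63.43°
pole (s+8): 8 + j50 → |·| = √(8²+50²) = √2564 ≈ 50.636, ∠ = arctan(50/8) ≈ 80.91°
pole (s+15): 15 + j50 → |·| = √(15²+50²) = √2725 ≈ 52.202, ∠ = arctan(50/15) ≈ 73.30°
pole (s+530): 530 + j50 → |·| = √(530²+50²) = √283400 ≈ 532.35, ∠ = arctan(50/530) ≈ 5.39°
|G| = 1 · 2809 / 1.4072e+06 ≈ 0.0019962
Gain = 20 log₁₀(0.0019962) ≈ -54.00 dB
∠G = 147.72° − 159.60° = -11.88°

At s = jω = j876:
zero (s+5): 5 + j876 → |·| = √(5²+876²) = √767401 ≈ 876.01, ∠ = arctan(876/5) ≈ 89.67°
zero (s+25): 25 + j876 → |·| = √(25²+876²) = √768001 ≈ 876.36, ∠ = arctan(876/25) ≈ 88.37°
pole (s+8): 8 + j876 → |·| = √(8²+876²) = √767440 ≈ 876.04, ∠ = arctan(876/8) ≈ 89.48°
pole (s+15): 15 + j876 → |·| = √(15²+876²) = √767601 ≈ 876.13, ∠ = arctan(876/15) ≈ 89.02°
pole (s+530): 530 + j876 → |·| = √(530²+876²) = √1048276 ≈ 1023.9, ∠ = arctan(876/530) ≈ 58.83°
|G| = 1 · 7.677e+05 / 7.8587e+08 ≈ 0.00097688
Gain = 20 log₁₀(0.00097688) ≈ -60.20 dB
∠G = 178.04° − 237.33° = -59.29°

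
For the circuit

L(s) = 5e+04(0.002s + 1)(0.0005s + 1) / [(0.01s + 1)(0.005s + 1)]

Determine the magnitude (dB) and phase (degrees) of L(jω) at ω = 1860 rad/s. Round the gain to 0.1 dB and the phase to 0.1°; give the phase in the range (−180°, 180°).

63.6 dB, -52.9°

At ω = 1860 rad/s:
zero (1 + j1860·0.002) = 1 + j3.72 → |·| ≈ 3.8521, ∠ ≈ 74.95°
zero (1 + j1860·0.0005) = 1 + j0.93 → |·| ≈ 1.3656, ∠ ≈ 42.92°
pole (1 + j1860·0.01) = 1 + j18.6 → |·| ≈ 18.627, ∠ ≈ 86.92°
pole (1 + j1860·0.005) = 1 + j9.3 → |·| ≈ 9.3536, ∠ ≈ 83.86°
|L| = 5e+04 · 3.8521 · 1.3656 / (18.627 · 9.3536) ≈ 1509.6
Gain = 20 log₁₀(1509.6) ≈ 63.58 dB
∠L = (74.95° + 42.92°) − (86.92° + 83.86°) = -52.91°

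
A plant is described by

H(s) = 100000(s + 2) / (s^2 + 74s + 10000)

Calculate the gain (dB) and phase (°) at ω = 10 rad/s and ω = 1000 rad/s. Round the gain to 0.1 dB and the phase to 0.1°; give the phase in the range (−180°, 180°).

At s = jω = j10:
zero (s+2): 2 + j10 → |·| = √(2²+10²) = √104 ≈ 10.198, ∠ = arctan(10/2) ≈ 78.69°
quadratic: (j10)² + 74·j10 + 10000 = 9900 + j740 → |·| ≈ 9927.6, ∠ ≈ 4.27°
|H| = 100000 · 10.198 / 9927.6 ≈ 102.72
Gain = 20 log₁₀(102.72) ≈ 40.23 dB
∠H = 78.69° − 4.27° = 74.42°

At s = jω = j1000:
zero (s+2): 2 + j1000 → |·| = √(2²+1000²) = √1000004 ≈ 1000, ∠ = arctan(1000/2) ≈ 89.89°
quadratic: (j1000)² + 74·j1000 + 10000 = -990000 + j74000 → |·| ≈ 9.9276e+05, ∠ ≈ 175.73°
|H| = 100000 · 1000 / 9.9276e+05 ≈ 100.73
Gain = 20 log₁₀(100.73) ≈ 40.06 dB
∠H = 89.89° − 175.73° = -85.84°

ω = 10: 40.2 dB, 74.4°; ω = 1000: 40.1 dB, -85.8°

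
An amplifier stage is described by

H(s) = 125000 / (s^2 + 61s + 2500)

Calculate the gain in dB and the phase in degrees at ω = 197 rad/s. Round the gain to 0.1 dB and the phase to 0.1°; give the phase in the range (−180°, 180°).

At s = jω = j197:
quadratic: (j197)² + 61·j197 + 2500 = -36309 + j12017 → |·| ≈ 38246, ∠ ≈ 161.69°
|H| = 125000 / 38246 ≈ 3.2683
Gain = 20 log₁₀(3.2683) ≈ 10.29 dB
∠H = 0.00° − 161.69° = -161.69°

10.3 dB, -161.7°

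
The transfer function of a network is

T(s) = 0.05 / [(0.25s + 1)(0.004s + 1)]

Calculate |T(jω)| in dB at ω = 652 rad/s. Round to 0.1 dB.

At ω = 652 rad/s:
pole (1 + j652·0.25) = 1 + j163 → |·| ≈ 163, ∠ ≈ 89.65°
pole (1 + j652·0.004) = 1 + j2.608 → |·| ≈ 2.7931, ∠ ≈ 69.02°
|T| = 0.05 · 1 / (163 · 2.7931) ≈ 0.00010982
Gain = 20 log₁₀(0.00010982) ≈ -79.19 dB

-79.2 dB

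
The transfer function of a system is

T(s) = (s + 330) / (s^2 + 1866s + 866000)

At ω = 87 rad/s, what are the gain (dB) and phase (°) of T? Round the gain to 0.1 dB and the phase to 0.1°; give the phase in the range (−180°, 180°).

Substitute s = j87:
Numerator: (j87) + 330 = 330 + j87
Denominator: (j87)^2 + 1866(j87) + 866000 = 858431 + j162342
|N| = √(330² + 87²) ≈ 341.28, ∠N ≈ 14.77°
|D| = √(858431² + 162342²) ≈ 8.7365e+05, ∠D ≈ 10.71°
|T| = 341.28 / 8.7365e+05 ≈ 0.00039064
Gain = 20 log₁₀(0.00039064) ≈ -68.16 dB
∠T = 14.77° − 10.71° = 4.06°

-68.2 dB, 4.1°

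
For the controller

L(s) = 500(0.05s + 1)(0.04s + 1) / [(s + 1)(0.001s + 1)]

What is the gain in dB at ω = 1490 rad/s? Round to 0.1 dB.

At ω = 1490 rad/s:
zero (1 + j1490·0.05) = 1 + j74.5 → |·| ≈ 74.507, ∠ ≈ 89.23°
zero (1 + j1490·0.04) = 1 + j59.6 → |·| ≈ 59.608, ∠ ≈ 89.04°
pole (1 + j1490·1) = 1 + j1490 → |·| ≈ 1490, ∠ ≈ 89.96°
pole (1 + j1490·0.001) = 1 + j1.49 → |·| ≈ 1.7945, ∠ ≈ 56.13°
|L| = 500 · 74.507 · 59.608 / (1490 · 1.7945) ≈ 830.5
Gain = 20 log₁₀(830.5) ≈ 58.39 dB

58.4 dB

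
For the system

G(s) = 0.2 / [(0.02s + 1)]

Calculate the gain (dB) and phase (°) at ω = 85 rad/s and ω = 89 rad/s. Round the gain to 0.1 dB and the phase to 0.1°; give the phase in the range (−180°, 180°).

At ω = 85 rad/s:
pole (1 + j85·0.02) = 1 + j1.7 → |·| ≈ 1.9723, ∠ ≈ 59.53°
|G| = 0.2 · 1 / (1.9723) ≈ 0.1014
Gain = 20 log₁₀(0.1014) ≈ -19.88 dB
∠G = (0°) − (59.53°) = -59.53°

At ω = 89 rad/s:
pole (1 + j89·0.02) = 1 + j1.78 → |·| ≈ 2.0417, ∠ ≈ 60.67°
|G| = 0.2 · 1 / (2.0417) ≈ 0.097958
Gain = 20 log₁₀(0.097958) ≈ -20.18 dB
∠G = (0°) − (60.67°) = -60.67°

ω = 85: -19.9 dB, -59.5°; ω = 89: -20.2 dB, -60.7°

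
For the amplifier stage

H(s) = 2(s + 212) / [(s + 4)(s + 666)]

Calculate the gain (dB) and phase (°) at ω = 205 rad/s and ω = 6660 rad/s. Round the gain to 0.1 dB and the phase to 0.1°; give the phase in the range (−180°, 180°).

At s = jω = j205:
zero (s+212): 212 + j205 → |·| = √(212²+205²) = √86969 ≈ 294.91, ∠ = arctan(205/212) ≈ 44.04°
pole (s+4): 4 + j205 → |·| = √(4²+205²) = √42041 ≈ 205.04, ∠ = arctan(205/4) ≈ 88.88°
pole (s+666): 666 + j205 → |·| = √(666²+205²) = √485581 ≈ 696.84, ∠ = arctan(205/666) ≈ 17.11°
|H| = 2 · 294.91 / 1.4288e+05 ≈ 0.0041281
Gain = 20 log₁₀(0.0041281) ≈ -47.68 dB
∠H = 44.04° − 105.99° = -61.95°

At s = jω = j6660:
zero (s+212): 212 + j6660 → |·| = √(212²+6660²) = √44400544 ≈ 6663.4, ∠ = arctan(6660/212) ≈ 88.18°
pole (s+4): 4 + j6660 → |·| = √(4²+6660²) = √44355616 ≈ 6660, ∠ = arctan(6660/4) ≈ 89.97°
pole (s+666): 666 + j6660 → |·| = √(666²+6660²) = √44799156 ≈ 6693.2, ∠ = arctan(6660/666) ≈ 84.29°
|H| = 2 · 6663.4 / 4.4577e+07 ≈ 0.00029896
Gain = 20 log₁₀(0.00029896) ≈ -70.49 dB
∠H = 88.18° − 174.26° = -86.08°

ω = 205: -47.7 dB, -62.0°; ω = 6660: -70.5 dB, -86.1°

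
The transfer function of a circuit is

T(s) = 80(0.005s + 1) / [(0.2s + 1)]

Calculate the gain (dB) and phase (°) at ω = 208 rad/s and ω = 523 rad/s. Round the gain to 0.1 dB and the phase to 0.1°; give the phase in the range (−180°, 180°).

At ω = 208 rad/s:
zero (1 + j208·0.005) = 1 + j1.04 → |·| ≈ 1.4428, ∠ ≈ 46.12°
pole (1 + j208·0.2) = 1 + j41.6 → |·| ≈ 41.612, ∠ ≈ 88.62°
|T| = 80 · 1.4428 / (41.612) ≈ 2.7738
Gain = 20 log₁₀(2.7738) ≈ 8.86 dB
∠T = (46.12°) − (88.62°) = -42.50°

At ω = 523 rad/s:
zero (1 + j523·0.005) = 1 + j2.615 → |·| ≈ 2.7997, ∠ ≈ 69.07°
pole (1 + j523·0.2) = 1 + j104.6 → |·| ≈ 104.6, ∠ ≈ 89.45°
|T| = 80 · 2.7997 / (104.6) ≈ 2.1413
Gain = 20 log₁₀(2.1413) ≈ 6.61 dB
∠T = (69.07°) − (89.45°) = -20.38°

ω = 208: 8.9 dB, -42.5°; ω = 523: 6.6 dB, -20.4°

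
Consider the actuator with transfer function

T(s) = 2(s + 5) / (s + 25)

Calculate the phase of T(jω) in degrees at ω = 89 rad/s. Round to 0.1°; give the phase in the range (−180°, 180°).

At s = jω = j89:
zero (s+5): 5 + j89 → |·| = √(5²+89²) = √7946 ≈ 89.14, ∠ = arctan(89/5) ≈ 86.78°
pole (s+25): 25 + j89 → |·| = √(25²+89²) = √8546 ≈ 92.445, ∠ = arctan(89/25) ≈ 74.31°
∠T = 86.78° − 74.31° = 12.47°

12.5°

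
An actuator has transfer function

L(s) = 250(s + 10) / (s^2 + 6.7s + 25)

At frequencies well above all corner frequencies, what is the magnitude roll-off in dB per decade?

Each pole contributes −20 dB/decade at high frequency; each zero contributes +20 dB/decade.
Net: 1 zero(s) − 2 pole(s) → -20 dB/decade.

-20 dB/decade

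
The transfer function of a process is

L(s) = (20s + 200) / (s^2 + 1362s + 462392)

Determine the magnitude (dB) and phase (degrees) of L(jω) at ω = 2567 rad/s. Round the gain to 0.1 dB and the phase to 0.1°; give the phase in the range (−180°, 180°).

-42.8 dB, -60.5°

Substitute s = j2567:
Numerator: 20(j2567) + 200 = 200 + j51340
Denominator: (j2567)^2 + 1362(j2567) + 462392 = -6127097 + j3496254
|N| = √(200² + 51340²) ≈ 51340, ∠N ≈ 89.78°
|D| = √(6127097² + 3496254²) ≈ 7.0544e+06, ∠D ≈ 150.29°
|L| = 51340 / 7.0544e+06 ≈ 0.0072777
Gain = 20 log₁₀(0.0072777) ≈ -42.76 dB
∠L = 89.78° − 150.29° = -60.51°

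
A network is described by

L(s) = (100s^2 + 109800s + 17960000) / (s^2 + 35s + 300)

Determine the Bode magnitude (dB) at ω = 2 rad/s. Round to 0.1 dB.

Substitute s = j2:
Numerator: 100(j2)^2 + 109800(j2) + 17960000 = 17959600 + j219600
Denominator: (j2)^2 + 35(j2) + 300 = 296 + j70
|N| = √(17959600² + 219600²) ≈ 1.7961e+07, ∠N ≈ 0.70°
|D| = √(296² + 70²) ≈ 304.16, ∠D ≈ 13.31°
|L| = 1.7961e+07 / 304.16 ≈ 59051
Gain = 20 log₁₀(59051) ≈ 95.42 dB

95.4 dB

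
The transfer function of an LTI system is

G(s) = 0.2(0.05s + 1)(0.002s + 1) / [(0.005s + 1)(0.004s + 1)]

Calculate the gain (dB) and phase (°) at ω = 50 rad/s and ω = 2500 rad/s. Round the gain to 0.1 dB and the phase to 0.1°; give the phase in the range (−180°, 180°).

ω = 50: -5.8 dB, 48.6°; ω = 2500: 0.1 dB, -1.5°

At ω = 50 rad/s:
zero (1 + j50·0.05) = 1 + j2.5 → |·| ≈ 2.6926, ∠ ≈ 68.20°
zero (1 + j50·0.002) = 1 + j0.1 → |·| ≈ 1.005, ∠ ≈ 5.71°
pole (1 + j50·0.005) = 1 + j0.25 → |·| ≈ 1.0308, ∠ ≈ 14.04°
pole (1 + j50·0.004) = 1 + j0.2 → |·| ≈ 1.0198, ∠ ≈ 11.31°
|G| = 0.2 · 2.6926 · 1.005 / (1.0308 · 1.0198) ≈ 0.51485
Gain = 20 log₁₀(0.51485) ≈ -5.77 dB
∠G = (68.20° + 5.71°) − (14.04° + 11.31°) = 48.56°

At ω = 2500 rad/s:
zero (1 + j2500·0.05) = 1 + j125 → |·| ≈ 125, ∠ ≈ 89.54°
zero (1 + j2500·0.002) = 1 + j5 → |·| ≈ 5.099, ∠ ≈ 78.69°
pole (1 + j2500·0.005) = 1 + j12.5 → |·| ≈ 12.54, ∠ ≈ 85.43°
pole (1 + j2500·0.004) = 1 + j10 → |·| ≈ 10.05, ∠ ≈ 84.29°
|G| = 0.2 · 125 · 5.099 / (12.54 · 10.05) ≈ 1.0115
Gain = 20 log₁₀(1.0115) ≈ 0.10 dB
∠G = (89.54° + 78.69°) − (85.43° + 84.29°) = -1.49°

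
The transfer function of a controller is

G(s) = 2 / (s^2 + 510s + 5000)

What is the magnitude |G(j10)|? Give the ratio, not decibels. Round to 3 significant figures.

0.000283

Substitute s = j10:
Numerator: 2 = 2 + j0
Denominator: (j10)^2 + 510(j10) + 5000 = 4900 + j5100
|N| = √(2² + 0²) ≈ 2, ∠N ≈ 0.00°
|D| = √(4900² + 5100²) ≈ 7072.5, ∠D ≈ 46.15°
|G| = 2 / 7072.5 ≈ 0.00028279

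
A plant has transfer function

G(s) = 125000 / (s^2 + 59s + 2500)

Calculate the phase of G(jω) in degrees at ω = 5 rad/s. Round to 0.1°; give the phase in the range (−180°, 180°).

At s = jω = j5:
quadratic: (j5)² + 59·j5 + 2500 = 2475 + j295 → |·| ≈ 2492.5, ∠ ≈ 6.80°
∠G = 0.00° − 6.80° = -6.80°

-6.8°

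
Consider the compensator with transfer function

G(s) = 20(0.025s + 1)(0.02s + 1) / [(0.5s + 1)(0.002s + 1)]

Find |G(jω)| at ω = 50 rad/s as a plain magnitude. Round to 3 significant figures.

1.80

At ω = 50 rad/s:
zero (1 + j50·0.025) = 1 + j1.25 → |·| ≈ 1.6008, ∠ ≈ 51.34°
zero (1 + j50·0.02) = 1 + j1 → |·| ≈ 1.4142, ∠ ≈ 45.00°
pole (1 + j50·0.5) = 1 + j25 → |·| ≈ 25.02, ∠ ≈ 87.71°
pole (1 + j50·0.002) = 1 + j0.1 → |·| ≈ 1.005, ∠ ≈ 5.71°
|G| = 20 · 1.6008 · 1.4142 / (25.02 · 1.005) ≈ 1.8006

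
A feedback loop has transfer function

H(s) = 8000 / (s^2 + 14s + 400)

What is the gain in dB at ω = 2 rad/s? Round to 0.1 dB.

26.1 dB

At s = jω = j2:
quadratic: (j2)² + 14·j2 + 400 = 396 + j28 → |·| ≈ 396.99, ∠ ≈ 4.04°
|H| = 8000 / 396.99 ≈ 20.152
Gain = 20 log₁₀(20.152) ≈ 26.09 dB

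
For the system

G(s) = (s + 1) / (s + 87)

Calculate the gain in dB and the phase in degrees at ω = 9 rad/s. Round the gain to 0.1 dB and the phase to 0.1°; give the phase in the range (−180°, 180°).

Substitute s = j9:
Numerator: (j9) + 1 = 1 + j9
Denominator: (j9) + 87 = 87 + j9
|N| = √(1² + 9²) ≈ 9.0554, ∠N ≈ 83.66°
|D| = √(87² + 9²) ≈ 87.464, ∠D ≈ 5.91°
|G| = 9.0554 / 87.464 ≈ 0.10353
Gain = 20 log₁₀(0.10353) ≈ -19.70 dB
∠G = 83.66° − 5.91° = 77.75°

-19.7 dB, 77.8°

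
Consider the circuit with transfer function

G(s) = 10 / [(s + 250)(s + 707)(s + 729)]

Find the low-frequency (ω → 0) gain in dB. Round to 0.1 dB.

G(0) = 10 / (250·707·729) ≈ 7.7609e-08
20 log₁₀(7.7609e-08) ≈ -142.20 dB

-142.2 dB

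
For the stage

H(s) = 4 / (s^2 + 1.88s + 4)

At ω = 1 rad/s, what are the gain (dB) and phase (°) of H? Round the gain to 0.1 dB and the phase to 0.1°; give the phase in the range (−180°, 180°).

At s = jω = j1:
quadratic: (j1)² + 1.88·j1 + 4 = 3 + j1.88 → |·| ≈ 3.5404, ∠ ≈ 32.07°
|H| = 4 / 3.5404 ≈ 1.1298
Gain = 20 log₁₀(1.1298) ≈ 1.06 dB
∠H = 0.00° − 32.07° = -32.07°

1.1 dB, -32.1°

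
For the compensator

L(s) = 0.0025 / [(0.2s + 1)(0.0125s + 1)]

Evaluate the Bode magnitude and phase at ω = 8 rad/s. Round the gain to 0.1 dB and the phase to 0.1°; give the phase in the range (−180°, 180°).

-57.6 dB, -63.7°

At ω = 8 rad/s:
pole (1 + j8·0.2) = 1 + j1.6 → |·| ≈ 1.8868, ∠ ≈ 57.99°
pole (1 + j8·0.0125) = 1 + j0.1 → |·| ≈ 1.005, ∠ ≈ 5.71°
|L| = 0.0025 · 1 / (1.8868 · 1.005) ≈ 0.0013184
Gain = 20 log₁₀(0.0013184) ≈ -57.60 dB
∠L = (0°) − (57.99° + 5.71°) = -63.70°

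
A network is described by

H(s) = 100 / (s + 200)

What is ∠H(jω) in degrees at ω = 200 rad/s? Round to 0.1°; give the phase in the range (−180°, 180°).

-45.0°

At s = jω = j200:
pole (s+200): 200 + j200 → |·| = √(200²+200²) = √80000 ≈ 282.84, ∠ = arctan(200/200) ≈ 45.00°
∠H = 0.00° − 45.00° = -45.00°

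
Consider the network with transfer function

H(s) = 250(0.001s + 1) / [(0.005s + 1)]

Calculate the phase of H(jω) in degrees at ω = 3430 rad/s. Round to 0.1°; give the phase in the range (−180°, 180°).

At ω = 3430 rad/s:
zero (1 + j3430·0.001) = 1 + j3.43 → |·| ≈ 3.5728, ∠ ≈ 73.75°
pole (1 + j3430·0.005) = 1 + j17.15 → |·| ≈ 17.179, ∠ ≈ 86.66°
∠H = (73.75°) − (86.66°) = -12.91°

-12.9°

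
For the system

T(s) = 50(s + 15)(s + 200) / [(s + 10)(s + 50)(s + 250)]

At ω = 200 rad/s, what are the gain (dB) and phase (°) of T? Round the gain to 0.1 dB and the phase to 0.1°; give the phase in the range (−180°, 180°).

At s = jω = j200:
zero (s+15): 15 + j200 → |·| = √(15²+200²) = √40225 ≈ 200.56, ∠ = arctan(200/15) ≈ 85.71°
zero (s+200): 200 + j200 → |·| = √(200²+200²) = √80000 ≈ 282.84, ∠ = arctan(200/200) ≈ 45.00°
pole (s+10): 10 + j200 → |·| = √(10²+200²) = √40100 ≈ 200.25, ∠ = arctan(200/10) ≈ 87.14°
pole (s+50): 50 + j200 → |·| = √(50²+200²) = √42500 ≈ 206.16, ∠ = arctan(200/50) ≈ 75.96°
pole (s+250): 250 + j200 → |·| = √(250²+200²) = √102500 ≈ 320.16, ∠ = arctan(200/250) ≈ 38.66°
|T| = 50 · 56726 / 1.3217e+07 ≈ 0.21459
Gain = 20 log₁₀(0.21459) ≈ -13.37 dB
∠T = 130.71° − 201.76° = -71.05°

-13.4 dB, -71.1°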